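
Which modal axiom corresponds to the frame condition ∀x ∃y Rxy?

□ψ → ◇ψ

This is seriality; the standard corresponding axiom is D: □ψ → ◇ψ.
Suppose □ψ→◇ψ is valid. At any x set V(ψ)=W. Then □ψ at x, so ◇ψ at x, so x has a successor.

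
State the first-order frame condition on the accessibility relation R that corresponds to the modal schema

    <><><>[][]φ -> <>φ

This is a Sahlqvist (Geach-type) schema ◇^3□^2φ → □^0◇^1φ.
Minimal-valuation argument: fix x; take any y with xR^3y and any z with xR^0z. Set V(φ) to the set of worlds R-reachable from y in exactly 2 steps. Then □^2φ holds at y, so the antecedent holds at x; validity forces ◇^1φ at z, giving a w with zR^1w and yR^2w.
First-order correspondent: forall x forall y (x R^3 y -> exists w (y R^2 w & xRw)).

forall x forall y (x R^3 y -> exists w (y R^2 w & xRw))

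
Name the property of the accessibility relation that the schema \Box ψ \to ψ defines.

This is the T axiom.
It corresponds to reflexivity: \forall x Rxx.

reflexivity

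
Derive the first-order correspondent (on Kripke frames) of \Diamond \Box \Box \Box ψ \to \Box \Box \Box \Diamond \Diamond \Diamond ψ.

This is a Sahlqvist (Geach-type) schema ◇^1□^3ψ → □^3◇^3ψ.
Minimal-valuation argument: fix x; take any y with xR^1y and any z with xR^3z. Set V(ψ) to the set of worlds R-reachable from y in exactly 3 steps. Then □^3ψ holds at y, so the antecedent holds at x; validity forces ◇^3ψ at z, giving a w with zR^3w and yR^3w.
First-order correspondent: \forall x \forall y \forall z ((xRy \wedge x R^3 z) \to \exists w (y R^3 w \wedge z R^3 w)).

\forall x \forall y \forall z ((xRy \wedge x R^3 z) \to \exists w (y R^3 w \wedge z R^3 w))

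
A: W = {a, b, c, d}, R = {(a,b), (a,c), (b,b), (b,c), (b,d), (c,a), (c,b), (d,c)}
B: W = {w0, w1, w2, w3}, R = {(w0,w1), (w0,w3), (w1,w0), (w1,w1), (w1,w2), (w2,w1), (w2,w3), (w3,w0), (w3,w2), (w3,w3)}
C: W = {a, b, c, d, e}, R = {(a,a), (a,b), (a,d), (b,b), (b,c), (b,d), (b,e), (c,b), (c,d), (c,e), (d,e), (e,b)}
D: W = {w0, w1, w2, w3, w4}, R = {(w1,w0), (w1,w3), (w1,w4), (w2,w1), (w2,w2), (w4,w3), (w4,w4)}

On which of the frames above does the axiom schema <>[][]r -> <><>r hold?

A, B, C

This is the axiom for a generalized confluence (Geach) condition; its first-order frame correspondent is forall x forall y (xRy -> exists w (y R^2 w & x R^2 w)).
A: holds.
B: holds.
C: holds.
D: fails — w1Rw0 but no w with w0R²w and w1R²w.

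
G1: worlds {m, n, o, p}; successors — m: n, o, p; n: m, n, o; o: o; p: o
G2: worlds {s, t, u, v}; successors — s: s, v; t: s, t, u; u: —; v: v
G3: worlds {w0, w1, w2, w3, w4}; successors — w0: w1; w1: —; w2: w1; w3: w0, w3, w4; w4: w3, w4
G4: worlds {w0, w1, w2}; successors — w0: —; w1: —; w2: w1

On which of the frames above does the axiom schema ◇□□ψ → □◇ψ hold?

G1

Frame correspondent (Sahlqvist): ∀x ∀y ∀z ((xRy ∧ xRz) → ∃w (yR²w ∧ zRw)) — i.e. a generalized confluence (Geach) condition.
G1: condition met.
G2: fails — tRs, tRu but no w with sR²w and uRw.
G3: fails — w0Rw1, w0Rw1 but no w with w1R²w and w1Rw.
G4: fails — w2Rw1, w2Rw1 but no w with w1R²w and w1Rw.
Valid on: G1.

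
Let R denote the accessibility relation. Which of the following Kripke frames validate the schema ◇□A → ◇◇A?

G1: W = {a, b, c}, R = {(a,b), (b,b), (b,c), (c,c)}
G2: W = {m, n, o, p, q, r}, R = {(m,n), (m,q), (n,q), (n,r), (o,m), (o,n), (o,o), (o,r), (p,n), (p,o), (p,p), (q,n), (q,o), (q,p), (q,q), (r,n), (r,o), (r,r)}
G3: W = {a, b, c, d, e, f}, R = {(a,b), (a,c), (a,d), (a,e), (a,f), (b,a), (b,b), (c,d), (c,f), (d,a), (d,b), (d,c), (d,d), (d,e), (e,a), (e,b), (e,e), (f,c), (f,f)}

G1, G2, G3

This is the axiom for a generalized confluence (Geach) condition; its first-order frame correspondent is ∀x ∀y (xRy → ∃w (yRw ∧ xR²w)).
G1: satisfies the condition.
G2: satisfies the condition.
G3: satisfies the condition.
Valid on: G1, G2, G3.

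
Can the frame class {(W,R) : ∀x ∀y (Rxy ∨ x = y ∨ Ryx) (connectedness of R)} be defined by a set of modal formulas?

Not modally definable

If a class were modally definable it would be closed under disjoint unions (Goldblatt–Thomason).
Take 3 disjoint single-world reflexive frames: each is trivially connected, but their disjoint union has 3 worlds with no edge between distinct components, so it is not connected.
So the class is not modally definable.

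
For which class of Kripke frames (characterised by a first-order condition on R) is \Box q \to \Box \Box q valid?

Suppose □q→□□q is valid. Take Rxy, Ryz and set V(q)={w : Rxw}. Then □q at x, so □□q at x, so □q at y, so q at z, i.e. Rxz.
Conversely, on a frame with transitivity the schema holds at every world under every valuation.
So the correspondent is transitivity.

Transitivity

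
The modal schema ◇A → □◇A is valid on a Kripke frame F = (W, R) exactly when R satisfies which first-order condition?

Suppose ◇A→□◇A is valid. Take Rxy, Rxz and set V(A)={y}. Then ◇A at x, so □◇A at x, so ◇A at z, so some w with Rzw has A; w=y, i.e. Rzy. By symmetry of the argument, Ryz.

The Euclidean property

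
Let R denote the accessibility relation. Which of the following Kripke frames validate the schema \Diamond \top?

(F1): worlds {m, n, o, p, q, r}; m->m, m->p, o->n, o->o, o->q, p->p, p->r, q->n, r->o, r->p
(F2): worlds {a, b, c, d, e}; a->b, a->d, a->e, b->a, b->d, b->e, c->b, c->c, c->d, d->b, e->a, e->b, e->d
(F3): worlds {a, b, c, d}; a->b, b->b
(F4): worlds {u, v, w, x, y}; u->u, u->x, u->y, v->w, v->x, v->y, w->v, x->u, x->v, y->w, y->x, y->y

(F2), (F4)

This is the axiom for seriality; its first-order frame correspondent is \forall x \exists y Rxy.
(F1): fails — world n has no successor.
(F2): condition met.
(F3): fails — world c has no successor.
(F4): condition met.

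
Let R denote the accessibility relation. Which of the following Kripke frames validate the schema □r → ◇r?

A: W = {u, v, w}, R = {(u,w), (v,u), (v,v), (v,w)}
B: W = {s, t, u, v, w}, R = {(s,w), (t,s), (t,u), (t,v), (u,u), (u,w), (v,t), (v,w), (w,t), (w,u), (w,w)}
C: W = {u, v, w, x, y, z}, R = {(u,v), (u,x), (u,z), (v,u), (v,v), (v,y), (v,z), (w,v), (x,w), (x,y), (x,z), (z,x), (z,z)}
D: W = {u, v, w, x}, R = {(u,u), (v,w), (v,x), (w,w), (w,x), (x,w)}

B, D

Frame correspondent (Sahlqvist): ∀x ∃y Rxy — i.e. seriality.
A: fails — world w has no successor.
B: condition met.
C: fails — world y has no successor.
D: condition met.
Valid on: B, D.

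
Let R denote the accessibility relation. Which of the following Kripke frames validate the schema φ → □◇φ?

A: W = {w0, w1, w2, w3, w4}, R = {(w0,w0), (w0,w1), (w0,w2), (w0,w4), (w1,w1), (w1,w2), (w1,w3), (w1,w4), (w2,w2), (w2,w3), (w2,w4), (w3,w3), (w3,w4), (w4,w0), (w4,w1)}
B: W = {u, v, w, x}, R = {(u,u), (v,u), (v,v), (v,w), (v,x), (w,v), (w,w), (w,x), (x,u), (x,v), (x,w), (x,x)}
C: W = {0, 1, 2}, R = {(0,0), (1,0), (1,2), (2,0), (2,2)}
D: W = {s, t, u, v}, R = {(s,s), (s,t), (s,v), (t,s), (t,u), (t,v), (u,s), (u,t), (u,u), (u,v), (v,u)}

none

The schema corresponds to symmetry: ∀x ∀y (Rxy → Ryx).
A: fails — Rw1w2 but not Rw2w1.
B: fails — Rvu but not Ruv.
C: fails — R10 but not R01.
D: fails — Rtv but not Rvt.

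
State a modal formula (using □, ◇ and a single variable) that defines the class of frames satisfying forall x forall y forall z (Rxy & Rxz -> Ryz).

◇p → □◇p

A defining formula is ◇p → □◇p (the 5 axiom).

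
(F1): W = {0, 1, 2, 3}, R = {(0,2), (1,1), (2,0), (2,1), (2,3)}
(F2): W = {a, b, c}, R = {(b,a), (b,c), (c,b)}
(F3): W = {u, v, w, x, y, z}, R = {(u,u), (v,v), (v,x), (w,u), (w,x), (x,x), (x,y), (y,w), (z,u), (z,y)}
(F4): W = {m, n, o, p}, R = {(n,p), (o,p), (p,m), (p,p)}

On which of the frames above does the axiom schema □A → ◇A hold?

The schema corresponds to seriality: ∀x ∃y Rxy.
(F1): fails — world 3 has no successor.
(F2): fails — world a has no successor.
(F3): holds.
(F4): fails — world m has no successor.
Valid on: (F3).

(F3)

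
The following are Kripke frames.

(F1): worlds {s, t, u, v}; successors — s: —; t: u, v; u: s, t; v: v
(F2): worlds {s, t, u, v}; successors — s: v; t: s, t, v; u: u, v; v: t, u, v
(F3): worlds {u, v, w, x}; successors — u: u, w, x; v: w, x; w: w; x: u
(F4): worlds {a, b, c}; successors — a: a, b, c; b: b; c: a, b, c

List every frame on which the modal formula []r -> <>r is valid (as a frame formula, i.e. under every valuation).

This is the axiom for seriality; its first-order frame correspondent is forall x exists y Rxy.
(F1): fails — world s has no successor.
(F2): satisfies the condition.
(F3): satisfies the condition.
(F4): satisfies the condition.

(F2), (F3), (F4)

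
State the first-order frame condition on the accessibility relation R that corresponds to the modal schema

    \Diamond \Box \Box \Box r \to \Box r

\forall x \forall y \forall z ((xRy \wedge xRz) \to \exists w (y R^3 w \wedge z = w))

This is a Sahlqvist (Geach-type) schema ◇^1□^3r → □^1◇^0r.
Minimal-valuation argument: fix x; take any y with xR^1y and any z with xR^1z. Set V(r) to the set of worlds R-reachable from y in exactly 3 steps. Then □^3r holds at y, so the antecedent holds at x; validity forces ◇^0r at z, giving a w with zR^0w and yR^3w.
First-order correspondent: \forall x \forall y \forall z ((xRy \wedge xRz) \to \exists w (y R^3 w \wedge z = w)).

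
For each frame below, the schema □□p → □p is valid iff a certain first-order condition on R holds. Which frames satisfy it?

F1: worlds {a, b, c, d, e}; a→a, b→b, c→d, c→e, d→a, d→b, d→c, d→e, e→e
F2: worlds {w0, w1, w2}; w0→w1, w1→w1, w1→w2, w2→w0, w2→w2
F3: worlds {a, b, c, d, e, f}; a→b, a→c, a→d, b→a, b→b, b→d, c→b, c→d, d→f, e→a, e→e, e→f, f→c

F2

Frame correspondent (Sahlqvist): ∀x ∀y (Rxy → ∃z (Rxz ∧ Rzy)) — i.e. density.
F1: fails — Rcd but no z with Rcz and Rzd.
F2: condition met.
F3: fails — Rfc but no z with Rfz and Rzc.
Valid on: F2.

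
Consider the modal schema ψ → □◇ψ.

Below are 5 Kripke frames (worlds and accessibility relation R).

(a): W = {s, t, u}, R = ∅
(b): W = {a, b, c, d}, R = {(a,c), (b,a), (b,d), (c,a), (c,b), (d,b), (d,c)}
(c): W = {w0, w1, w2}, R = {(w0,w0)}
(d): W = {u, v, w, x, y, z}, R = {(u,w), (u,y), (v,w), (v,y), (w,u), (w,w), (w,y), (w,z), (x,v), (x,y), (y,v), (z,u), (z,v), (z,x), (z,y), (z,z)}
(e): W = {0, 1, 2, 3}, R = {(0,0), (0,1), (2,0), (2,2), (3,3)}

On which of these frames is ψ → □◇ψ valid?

Frame correspondent (Sahlqvist): ∀x ∀y (Rxy → Ryx) — i.e. symmetry.
(a): condition met.
(b): fails — Rdc but not Rcd.
(c): condition met.
(d): fails — Rzx but not Rxz.
(e): fails — R01 but not R10.
Valid on: (a), (c).

(a), (c)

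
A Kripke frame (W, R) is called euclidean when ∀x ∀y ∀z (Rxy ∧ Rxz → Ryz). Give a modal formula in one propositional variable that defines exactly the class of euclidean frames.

◇r → □◇r

A defining formula is ◇r → □◇r (the 5 axiom).
Suppose ◇r→□◇r is valid. Take Rxy, Rxz and set V(r)={y}. Then ◇r at x, so □◇r at x, so ◇r at z, so some w with Rzw has r; w=y, i.e. Rzy. By symmetry of the argument, Ryz.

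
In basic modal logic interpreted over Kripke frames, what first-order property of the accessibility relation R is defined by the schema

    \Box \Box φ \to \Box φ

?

Suppose □□φ→□φ is valid. Take Rxy and set V(φ)={w : xR²w}. Then □□φ at x, so □φ at x, so φ at y, i.e. ∃z(Rxz∧Rzy).

density: \forall x \forall y (Rxy \to \exists z (Rxz \wedge Rzy))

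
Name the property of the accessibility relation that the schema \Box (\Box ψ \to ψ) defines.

This is the T□ axiom.
Its frame correspondent is shift-reflexivity — \forall x \forall y (Rxy \to Ryy).

Shift-reflexivity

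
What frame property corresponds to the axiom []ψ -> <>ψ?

This schema is the D axiom.
It corresponds to seriality: forall x exists y Rxy.

Seriality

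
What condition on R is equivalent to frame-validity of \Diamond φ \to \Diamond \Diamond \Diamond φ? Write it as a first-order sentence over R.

\forall x \forall y (xRy \to \exists w (y = w \wedge x R^3 w))

This is a Sahlqvist (Geach-type) schema ◇^1□^0φ → □^0◇^3φ.
Minimal-valuation argument: fix x; take any y with xR^1y and any z with xR^0z. Set V(φ) to the set of worlds R-reachable from y in exactly 0 steps. Then □^0φ holds at y, so the antecedent holds at x; validity forces ◇^3φ at z, giving a w with zR^3w and yR^0w.
First-order correspondent: \forall x \forall y (xRy \to \exists w (y = w \wedge x R^3 w)).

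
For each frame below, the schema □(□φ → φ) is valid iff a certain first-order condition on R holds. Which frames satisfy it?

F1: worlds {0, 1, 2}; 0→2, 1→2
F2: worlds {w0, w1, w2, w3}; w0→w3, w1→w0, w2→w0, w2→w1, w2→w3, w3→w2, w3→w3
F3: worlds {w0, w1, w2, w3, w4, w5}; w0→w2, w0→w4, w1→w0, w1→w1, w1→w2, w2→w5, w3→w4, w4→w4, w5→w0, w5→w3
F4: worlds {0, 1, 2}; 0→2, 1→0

Frame correspondent (Sahlqvist): ∀x ∀y (Rxy → Ryy) — i.e. shift-reflexivity.
F1: fails — R12 but not R22.
F2: fails — Rw1w0 but not Rw0w0.
F3: fails — Rw1w2 but not Rw2w2.
F4: fails — R10 but not R00.
Valid on no frame.

none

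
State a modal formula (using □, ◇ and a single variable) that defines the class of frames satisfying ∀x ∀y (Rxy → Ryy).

□(□p → p)

This is shift-reflexivity; the standard corresponding axiom is T□: □(□p → p).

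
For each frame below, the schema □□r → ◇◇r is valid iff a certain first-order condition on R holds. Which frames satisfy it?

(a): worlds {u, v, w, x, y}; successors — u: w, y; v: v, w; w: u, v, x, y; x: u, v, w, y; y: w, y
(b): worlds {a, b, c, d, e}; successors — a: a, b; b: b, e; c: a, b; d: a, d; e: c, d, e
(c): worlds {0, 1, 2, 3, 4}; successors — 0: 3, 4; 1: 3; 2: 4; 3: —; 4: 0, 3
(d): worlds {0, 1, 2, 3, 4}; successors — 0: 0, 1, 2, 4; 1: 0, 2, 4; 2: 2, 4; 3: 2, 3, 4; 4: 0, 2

Frame correspondent (Sahlqvist): ∀x ∃w (xR²w ∧ xR²w) — i.e. a generalized confluence (Geach) condition.
(a): satisfies the condition.
(b): satisfies the condition.
(c): fails — at 1 but no w with 1R²w and 1R²w.
(d): satisfies the condition.
Valid on: (a), (b), (d).

(a), (b), (d)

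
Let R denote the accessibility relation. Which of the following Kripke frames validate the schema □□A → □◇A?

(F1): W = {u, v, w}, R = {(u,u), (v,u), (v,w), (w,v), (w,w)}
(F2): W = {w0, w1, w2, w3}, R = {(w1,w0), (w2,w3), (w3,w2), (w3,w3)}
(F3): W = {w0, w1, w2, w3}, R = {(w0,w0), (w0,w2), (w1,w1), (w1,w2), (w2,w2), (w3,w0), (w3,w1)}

(F1), (F3)

The schema corresponds to a generalized confluence (Geach) condition: ∀x ∀z (xRz → ∃w (xR²w ∧ zRw)).
(F1): ✓.
(F2): fails — w1Rw0 but no w with w1R²w and w0Rw.
(F3): ✓.
Valid on: (F1), (F3).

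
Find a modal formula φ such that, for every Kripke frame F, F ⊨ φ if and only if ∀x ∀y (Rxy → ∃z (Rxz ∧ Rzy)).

□□ψ → □ψ

This is density; the standard corresponding axiom is C4: □□ψ → □ψ.
Suppose □□ψ→□ψ is valid. Take Rxy and set V(ψ)={w : xR²w}. Then □□ψ at x, so □ψ at x, so ψ at y, i.e. ∃z(Rxz∧Rzy).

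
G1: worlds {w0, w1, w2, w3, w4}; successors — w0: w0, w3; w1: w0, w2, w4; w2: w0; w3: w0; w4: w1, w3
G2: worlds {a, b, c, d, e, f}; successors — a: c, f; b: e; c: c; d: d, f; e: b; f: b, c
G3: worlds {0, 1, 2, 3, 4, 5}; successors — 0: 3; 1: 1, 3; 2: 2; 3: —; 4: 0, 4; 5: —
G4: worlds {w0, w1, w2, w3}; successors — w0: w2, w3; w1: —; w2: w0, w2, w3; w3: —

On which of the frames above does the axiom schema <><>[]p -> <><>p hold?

none

This is the axiom for a generalized confluence (Geach) condition; its first-order frame correspondent is forall x forall y (x R^2 y -> exists w (yRw & x R^2 w)).
G1: fails — w4R²w4 but no w with w4Rw and w4R²w.
G2: fails — aR²b but no w with bRw and aR²w.
G3: fails — 1R²3 but no w with 3Rw and 1R²w.
G4: fails — w0R²w3 but no w with w3Rw and w0R²w.
Valid on no frame.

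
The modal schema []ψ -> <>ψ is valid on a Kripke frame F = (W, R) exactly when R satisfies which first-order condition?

seriality

Suppose □ψ→◇ψ is valid. At any x set V(ψ)=W. Then □ψ at x, so ◇ψ at x, so x has a successor.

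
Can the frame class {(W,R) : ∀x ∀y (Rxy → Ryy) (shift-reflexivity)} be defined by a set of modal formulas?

The condition is shift-reflexivity. A defining modal formula is □(□q → q).
Suppose □(□q→q) is valid. Take Rxy and set V(q)={w : Ryw}. Then at y, □q holds; since □(□q→q) at x, □q→q at y, so q at y, i.e. Ryy.

Yes — defined by □(□q → q)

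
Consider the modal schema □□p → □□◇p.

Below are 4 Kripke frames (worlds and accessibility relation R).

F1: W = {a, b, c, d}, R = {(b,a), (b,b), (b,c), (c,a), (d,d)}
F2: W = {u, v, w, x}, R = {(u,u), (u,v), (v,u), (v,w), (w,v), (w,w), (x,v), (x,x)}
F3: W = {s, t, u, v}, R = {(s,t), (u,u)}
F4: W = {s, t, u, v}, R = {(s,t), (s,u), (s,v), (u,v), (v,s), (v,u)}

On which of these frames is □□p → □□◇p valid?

F2, F3

This is the axiom for a generalized confluence (Geach) condition; its first-order frame correspondent is ∀x ∀z (xR²z → ∃w (xR²w ∧ zRw)).
F1: fails — bR²a but no w with bR²w and aRw.
F2: satisfies the condition.
F3: satisfies the condition.
F4: fails — uR²u but no w with uR²w and uRw.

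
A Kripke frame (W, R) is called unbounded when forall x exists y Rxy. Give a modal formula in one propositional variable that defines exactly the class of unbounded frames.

□q → ◇q

The condition is seriality. The D schema □q → ◇q defines it.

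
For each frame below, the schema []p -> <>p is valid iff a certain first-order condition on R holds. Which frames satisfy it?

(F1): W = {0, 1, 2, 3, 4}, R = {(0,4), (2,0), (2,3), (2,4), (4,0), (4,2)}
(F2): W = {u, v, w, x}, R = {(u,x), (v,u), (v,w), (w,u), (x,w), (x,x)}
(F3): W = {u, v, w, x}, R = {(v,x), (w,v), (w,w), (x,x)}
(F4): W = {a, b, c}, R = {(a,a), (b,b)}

Frame correspondent (Sahlqvist): forall x exists y Rxy — i.e. seriality.
(F1): fails — world 1 has no successor.
(F2): satisfies the condition.
(F3): fails — world u has no successor.
(F4): fails — world c has no successor.
Valid on: (F2).

(F2)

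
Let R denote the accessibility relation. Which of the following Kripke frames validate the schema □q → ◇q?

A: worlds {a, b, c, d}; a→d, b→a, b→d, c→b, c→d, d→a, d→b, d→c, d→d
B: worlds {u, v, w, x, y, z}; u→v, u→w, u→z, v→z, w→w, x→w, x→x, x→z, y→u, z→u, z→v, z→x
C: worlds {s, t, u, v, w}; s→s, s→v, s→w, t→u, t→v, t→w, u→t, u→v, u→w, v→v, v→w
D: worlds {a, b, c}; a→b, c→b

The schema corresponds to seriality: ∀x ∃y Rxy.
A: condition met.
B: condition met.
C: fails — world w has no successor.
D: fails — world b has no successor.
Valid on: A, B.

A, B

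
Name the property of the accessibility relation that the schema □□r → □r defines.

density: ∀x ∀y (Rxy → ∃z (Rxz ∧ Rzy))

Suppose □□r→□r is valid. Take Rxy and set V(r)={w : xR²w}. Then □□r at x, so □r at x, so r at y, i.e. ∃z(Rxz∧Rzy).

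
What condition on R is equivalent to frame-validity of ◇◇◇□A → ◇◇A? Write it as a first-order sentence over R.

∀x ∀y (xR³y → ∃w (yRw ∧ xR²w))

This is a Sahlqvist (Geach-type) schema ◇^3□^1A → □^0◇^2A.
First-order correspondent: ∀x ∀y (xR³y → ∃w (yRw ∧ xR²w)).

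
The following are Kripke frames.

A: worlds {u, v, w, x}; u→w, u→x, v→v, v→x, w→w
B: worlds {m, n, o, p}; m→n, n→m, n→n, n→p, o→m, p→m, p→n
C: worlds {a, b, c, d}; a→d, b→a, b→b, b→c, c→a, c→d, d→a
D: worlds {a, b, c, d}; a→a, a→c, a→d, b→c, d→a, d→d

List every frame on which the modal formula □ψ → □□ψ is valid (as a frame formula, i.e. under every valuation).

A

This is the axiom for transitivity; its first-order frame correspondent is ∀x ∀y ∀z (Rxy ∧ Ryz → Rxz).
A: ✓.
B: fails — Rom and Rmn but not Ron.
C: fails — Rbc and Rcd but not Rbd.
D: fails — Rda and Rac but not Rdc.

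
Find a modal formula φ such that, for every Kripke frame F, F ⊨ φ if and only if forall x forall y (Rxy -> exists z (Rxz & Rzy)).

A defining formula is □□q → □q (the C4 axiom).
Suppose □□q→□q is valid. Take Rxy and set V(q)={w : xR²w}. Then □□q at x, so □q at x, so q at y, i.e. ∃z(Rxz∧Rzy).

□□q → □q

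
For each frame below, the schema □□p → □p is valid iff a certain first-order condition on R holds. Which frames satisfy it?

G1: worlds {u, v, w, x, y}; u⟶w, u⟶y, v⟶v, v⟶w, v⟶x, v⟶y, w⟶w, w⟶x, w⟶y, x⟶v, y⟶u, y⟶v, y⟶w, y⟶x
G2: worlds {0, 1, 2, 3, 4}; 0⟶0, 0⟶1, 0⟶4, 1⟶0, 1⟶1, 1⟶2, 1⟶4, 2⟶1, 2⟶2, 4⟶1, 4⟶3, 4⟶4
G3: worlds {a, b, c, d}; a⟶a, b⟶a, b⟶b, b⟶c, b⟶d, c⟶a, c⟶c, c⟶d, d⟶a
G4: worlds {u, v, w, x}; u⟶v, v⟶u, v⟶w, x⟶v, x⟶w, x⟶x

G2, G3

This is the axiom for density; its first-order frame correspondent is ∀x ∀y (Rxy → ∃z (Rxz ∧ Rzy)).
G1: fails — Ryu but no z with Ryz and Rzu.
G2: holds.
G3: holds.
G4: fails — Ruv but no z with Ruz and Rzv.
Valid on: G2, G3.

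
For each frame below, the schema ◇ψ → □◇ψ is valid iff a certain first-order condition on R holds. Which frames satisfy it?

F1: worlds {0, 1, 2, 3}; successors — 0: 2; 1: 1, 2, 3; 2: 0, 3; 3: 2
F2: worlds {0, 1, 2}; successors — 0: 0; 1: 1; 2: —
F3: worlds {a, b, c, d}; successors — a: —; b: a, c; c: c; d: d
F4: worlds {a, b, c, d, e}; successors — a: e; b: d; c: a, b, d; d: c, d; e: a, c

F2

Frame correspondent (Sahlqvist): ∀x ∀y ∀z (Rxy ∧ Rxz → Ryz) — i.e. the Euclidean property.
F1: fails — R02 and R02 but not R22.
F2: condition met.
F3: fails — Rba and Rba but not Raa.
F4: fails — Rae and Rae but not Ree.
Valid on: F2.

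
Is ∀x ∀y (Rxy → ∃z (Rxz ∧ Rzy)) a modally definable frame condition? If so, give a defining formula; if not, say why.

Yes — defined by □□p → □p

This is a Sahlqvist condition; the C4 axiom □□p → □p defines it.
Suppose □□p→□p is valid. Take Rxy and set V(p)={w : xR²w}. Then □□p at x, so □p at x, so p at y, i.e. ∃z(Rxz∧Rzy).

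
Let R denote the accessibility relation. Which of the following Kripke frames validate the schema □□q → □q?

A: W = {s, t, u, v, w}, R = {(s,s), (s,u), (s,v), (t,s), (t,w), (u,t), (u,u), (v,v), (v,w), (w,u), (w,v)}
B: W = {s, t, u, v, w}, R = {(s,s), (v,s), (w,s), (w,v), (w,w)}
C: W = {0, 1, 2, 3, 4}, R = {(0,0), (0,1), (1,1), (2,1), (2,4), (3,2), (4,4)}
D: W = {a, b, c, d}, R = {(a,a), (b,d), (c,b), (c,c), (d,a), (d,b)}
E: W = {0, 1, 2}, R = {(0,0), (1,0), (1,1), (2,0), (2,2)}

This is the axiom for density; its first-order frame correspondent is ∀x ∀y (Rxy → ∃z (Rxz ∧ Rzy)).
A: fails — Rtw but no z with Rtz and Rzw.
B: condition met.
C: fails — R32 but no z with R3z and Rz2.
D: fails — Rdb but no z with Rdz and Rzb.
E: condition met.

B, E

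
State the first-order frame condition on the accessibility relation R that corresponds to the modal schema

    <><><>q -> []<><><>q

forall x forall y forall z ((x R^3 y & xRz) -> exists w (y = w & z R^3 w))

This is a Sahlqvist (Geach-type) schema ◇^3□^0q → □^1◇^3q.
First-order correspondent: forall x forall y forall z ((x R^3 y & xRz) -> exists w (y = w & z R^3 w)).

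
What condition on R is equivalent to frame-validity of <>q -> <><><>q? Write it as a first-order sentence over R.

forall x forall y (xRy -> exists w (y = w & x R^3 w))

This is a Sahlqvist (Geach-type) schema ◇^1□^0q → □^0◇^3q.
First-order correspondent: forall x forall y (xRy -> exists w (y = w & x R^3 w)).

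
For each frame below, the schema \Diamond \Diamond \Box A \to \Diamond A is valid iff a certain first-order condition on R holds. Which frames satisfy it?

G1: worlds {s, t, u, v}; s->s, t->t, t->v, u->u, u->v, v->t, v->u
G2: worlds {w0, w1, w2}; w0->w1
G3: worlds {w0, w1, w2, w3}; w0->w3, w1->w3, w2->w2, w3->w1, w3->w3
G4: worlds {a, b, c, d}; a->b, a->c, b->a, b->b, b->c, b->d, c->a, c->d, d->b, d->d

The schema corresponds to a generalized confluence (Geach) condition: \forall x \forall y (x R^2 y \to \exists w (yRw \wedge xRw)).
G1: condition met.
G2: condition met.
G3: condition met.
G4: fails — aR²c but no w with cRw and aRw.

G1, G2, G3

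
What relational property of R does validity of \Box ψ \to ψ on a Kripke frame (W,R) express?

This schema is the T axiom.
Its frame correspondent is reflexivity — \forall x Rxx.

reflexivity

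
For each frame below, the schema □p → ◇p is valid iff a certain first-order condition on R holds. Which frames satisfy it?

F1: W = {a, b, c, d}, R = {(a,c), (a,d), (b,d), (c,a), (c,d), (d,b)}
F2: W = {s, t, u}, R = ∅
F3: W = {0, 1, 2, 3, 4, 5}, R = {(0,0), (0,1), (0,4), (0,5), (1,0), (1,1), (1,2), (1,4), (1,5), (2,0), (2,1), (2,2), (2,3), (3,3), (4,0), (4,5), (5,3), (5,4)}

F1, F3

This is the axiom for seriality; its first-order frame correspondent is ∀x ∃y Rxy.
F1: satisfies the condition.
F2: fails — world s has no successor.
F3: satisfies the condition.
Valid on: F1, F3.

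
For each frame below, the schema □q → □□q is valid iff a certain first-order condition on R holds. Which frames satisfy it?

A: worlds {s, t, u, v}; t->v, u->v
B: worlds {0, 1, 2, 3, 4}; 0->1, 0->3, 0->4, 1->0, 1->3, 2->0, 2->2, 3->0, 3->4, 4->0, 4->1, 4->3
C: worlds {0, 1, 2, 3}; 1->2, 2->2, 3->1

The schema corresponds to transitivity: ∀x ∀y ∀z (Rxy ∧ Ryz → Rxz).
A: satisfies the condition.
B: fails — R10 and R01 but not R11.
C: fails — R31 and R12 but not R32.
Valid on: A.

A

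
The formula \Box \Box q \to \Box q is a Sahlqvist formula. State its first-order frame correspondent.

Suppose □□q→□q is valid. Take Rxy and set V(q)={w : xR²w}. Then □□q at x, so □q at x, so q at y, i.e. ∃z(Rxz∧Rzy).
Conversely, on a frame with density the schema holds at every world under every valuation.
Frame condition: \forall x \forall y (Rxy \to \exists z (Rxz \wedge Rzy)).

density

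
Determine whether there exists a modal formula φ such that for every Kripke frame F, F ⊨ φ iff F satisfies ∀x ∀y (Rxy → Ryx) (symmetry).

Yes — defined by r → □◇r

This is a Sahlqvist condition; the B axiom r → □◇r defines it.
Suppose r→□◇r is valid. Take Rxy and set V(r)={x}. Then r at x, so □◇r at x, so ◇r at y, so some z with Ryz has r; z=x, i.e. Ryx.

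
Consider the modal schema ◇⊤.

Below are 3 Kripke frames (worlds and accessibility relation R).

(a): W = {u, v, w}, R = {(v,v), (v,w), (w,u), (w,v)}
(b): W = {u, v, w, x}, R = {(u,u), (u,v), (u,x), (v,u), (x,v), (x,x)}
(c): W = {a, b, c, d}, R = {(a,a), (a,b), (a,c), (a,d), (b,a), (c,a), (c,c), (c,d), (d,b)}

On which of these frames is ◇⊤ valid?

This is the axiom for seriality; its first-order frame correspondent is ∀x ∃y Rxy.
(a): fails — world u has no successor.
(b): fails — world w has no successor.
(c): condition met.
Valid on: (c).

(c)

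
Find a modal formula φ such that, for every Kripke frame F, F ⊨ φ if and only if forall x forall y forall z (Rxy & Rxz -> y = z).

◇r → □r

The condition is partial functionality. The CD schema ◇r → □r defines it.
Suppose ◇r→□r is valid. Take Rxy, Rxz and set V(r)={y}. Then ◇r at x, so □r at x, so r at z, i.e. z=y.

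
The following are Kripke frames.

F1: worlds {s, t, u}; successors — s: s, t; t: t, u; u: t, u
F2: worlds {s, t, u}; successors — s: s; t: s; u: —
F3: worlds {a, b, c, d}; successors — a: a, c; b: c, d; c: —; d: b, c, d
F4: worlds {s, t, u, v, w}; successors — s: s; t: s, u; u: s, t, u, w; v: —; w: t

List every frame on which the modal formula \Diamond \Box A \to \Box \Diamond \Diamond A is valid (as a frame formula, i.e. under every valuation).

This is the axiom for a generalized confluence (Geach) condition; its first-order frame correspondent is \forall x \forall y \forall z ((xRy \wedge xRz) \to \exists w (yRw \wedge z R^2 w)).
F1: satisfies the condition.
F2: satisfies the condition.
F3: fails — aRa, aRc but no w with aRw and cR²w.
F4: fails — uRw, uRs but no w* with wRw* and sR²w*.
Valid on: F1, F2.

F1, F2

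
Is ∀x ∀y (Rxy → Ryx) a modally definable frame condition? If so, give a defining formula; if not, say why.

Yes, by r → □◇r

Yes: it is symmetry, defined by the B schema r → □◇r.
Suppose r→□◇r is valid. Take Rxy and set V(r)={x}. Then r at x, so □◇r at x, so ◇r at y, so some z with Ryz has r; z=x, i.e. Ryx.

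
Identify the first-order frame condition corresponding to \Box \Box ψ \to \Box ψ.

Density

Suppose □□ψ→□ψ is valid. Take Rxy and set V(ψ)={w : xR²w}. Then □□ψ at x, so □ψ at x, so ψ at y, i.e. ∃z(Rxz∧Rzy).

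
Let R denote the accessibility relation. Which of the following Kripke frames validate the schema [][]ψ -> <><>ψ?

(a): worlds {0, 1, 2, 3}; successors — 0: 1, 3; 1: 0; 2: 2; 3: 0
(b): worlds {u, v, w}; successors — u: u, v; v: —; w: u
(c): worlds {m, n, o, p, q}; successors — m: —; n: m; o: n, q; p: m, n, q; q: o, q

(a)

The schema corresponds to a generalized confluence (Geach) condition: forall x exists w (x R^2 w & x R^2 w).
(a): ✓.
(b): fails — at v but no t with vR²t and vR²t.
(c): fails — at m but no w with mR²w and mR²w.
Valid on: (a).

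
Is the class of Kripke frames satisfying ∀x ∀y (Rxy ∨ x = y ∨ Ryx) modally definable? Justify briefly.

No

Any modally definable frame class is closed under disjoint unions.
Take 4 disjoint single-world reflexive frames: each is trivially connected, but their disjoint union has 4 worlds with no edge between distinct components, so it is not connected.
Hence connectedness of R is not modally definable.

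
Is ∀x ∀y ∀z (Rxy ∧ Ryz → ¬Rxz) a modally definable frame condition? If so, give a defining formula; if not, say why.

Modal frame validity is preserved under surjective bounded morphisms.
The 3-cycle (worlds w0,w1,w2 with w0→w1→w2→w0) is intransitive. Mapping every world to a single reflexive point • is a surjective bounded morphism; the reflexive point is not intransitive (R••∧R•• but R••).
Hence intransitivity is not modally definable.

No — not modally definable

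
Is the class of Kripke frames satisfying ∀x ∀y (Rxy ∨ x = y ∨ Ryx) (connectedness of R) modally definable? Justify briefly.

Not definable by any modal formula

Modal frame validity is preserved under disjoint unions.
Take 2 disjoint single-world reflexive frames: each is trivially connected, but their disjoint union has 2 worlds with no edge between distinct components, so it is not connected.
So no modal formula (or set of formulas) defines exactly the connected frames.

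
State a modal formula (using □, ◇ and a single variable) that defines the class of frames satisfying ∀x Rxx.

□r → r

This is reflexivity; the standard corresponding axiom is T: □r → r.
Suppose □r→r is valid. At any x set V(r)={w : Rxw}. Then □r holds at x, so r holds at x, i.e. Rxx.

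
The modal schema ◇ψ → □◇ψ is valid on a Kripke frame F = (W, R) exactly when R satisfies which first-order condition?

the Euclidean property: ∀x ∀y ∀z (Rxy ∧ Rxz → Ryz)

Suppose ◇ψ→□◇ψ is valid. Take Rxy, Rxz and set V(ψ)={y}. Then ◇ψ at x, so □◇ψ at x, so ◇ψ at z, so some w with Rzw has ψ; w=y, i.e. Rzy. By symmetry of the argument, Ryz.
The converse is a direct semantic check.
So the correspondent is the Euclidean property.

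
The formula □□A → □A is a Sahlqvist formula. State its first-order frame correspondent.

This is the C4 axiom.
Its frame correspondent is density — ∀x ∀y (Rxy → ∃z (Rxz ∧ Rzy)).

density: ∀x ∀y (Rxy → ∃z (Rxz ∧ Rzy))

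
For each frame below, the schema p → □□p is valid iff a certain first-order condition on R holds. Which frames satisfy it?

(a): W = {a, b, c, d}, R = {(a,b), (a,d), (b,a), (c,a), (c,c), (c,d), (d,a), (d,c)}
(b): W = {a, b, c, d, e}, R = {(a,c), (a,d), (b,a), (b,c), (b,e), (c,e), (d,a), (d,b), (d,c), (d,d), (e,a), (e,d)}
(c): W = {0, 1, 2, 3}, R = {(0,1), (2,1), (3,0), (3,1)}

none

This is the axiom for a generalized confluence (Geach) condition; its first-order frame correspondent is ∀x ∀z (xR²z → ∃w (x = w ∧ z = w)).
(a): fails — aR²c but a ≠ c.
(b): fails — aR²b but a ≠ b.
(c): fails — 3R²1 but 3 ≠ 1.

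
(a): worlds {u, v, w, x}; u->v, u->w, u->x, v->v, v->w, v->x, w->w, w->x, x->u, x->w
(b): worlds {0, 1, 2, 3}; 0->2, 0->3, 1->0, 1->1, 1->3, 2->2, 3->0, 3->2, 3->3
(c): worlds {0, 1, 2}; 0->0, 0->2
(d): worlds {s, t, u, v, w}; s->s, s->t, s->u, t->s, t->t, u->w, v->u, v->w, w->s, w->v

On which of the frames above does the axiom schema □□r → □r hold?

The schema corresponds to density: ∀x ∀y (Rxy → ∃z (Rxz ∧ Rzy)).
(a): fails — Rxu but no z with Rxz and Rzu.
(b): holds.
(c): holds.
(d): fails — Ruw but no z with Ruz and Rzw.
Valid on: (b), (c).

(b), (c)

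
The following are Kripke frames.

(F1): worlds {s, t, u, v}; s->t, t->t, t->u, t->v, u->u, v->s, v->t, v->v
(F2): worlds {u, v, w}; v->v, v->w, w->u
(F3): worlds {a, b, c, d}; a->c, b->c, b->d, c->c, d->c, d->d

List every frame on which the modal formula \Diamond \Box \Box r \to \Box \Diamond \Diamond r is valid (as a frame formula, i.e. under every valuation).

(F1), (F3)

Frame correspondent (Sahlqvist): \forall x \forall y \forall z ((xRy \wedge xRz) \to \exists w (y R^2 w \wedge z R^2 w)) — i.e. a generalized confluence (Geach) condition.
(F1): satisfies the condition.
(F2): fails — vRv, vRw but no t with vR²t and wR²t.
(F3): satisfies the condition.
Valid on: (F1), (F3).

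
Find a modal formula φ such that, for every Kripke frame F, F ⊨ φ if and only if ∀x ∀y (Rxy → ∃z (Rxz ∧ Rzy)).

This is density; the standard corresponding axiom is C4: □□s → □s.
Suppose □□s→□s is valid. Take Rxy and set V(s)={w : xR²w}. Then □□s at x, so □s at x, so s at y, i.e. ∃z(Rxz∧Rzy).

□□s → □s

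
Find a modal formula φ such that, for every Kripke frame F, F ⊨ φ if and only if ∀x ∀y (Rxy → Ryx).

q → □◇q

This is symmetry; the standard corresponding axiom is B: q → □◇q.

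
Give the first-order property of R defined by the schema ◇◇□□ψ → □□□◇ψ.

This is a Sahlqvist (Geach-type) schema ◇^2□^2ψ → □^3◇^1ψ.
Minimal-valuation argument: fix x; take any y with xR^2y and any z with xR^3z. Set V(ψ) to the set of worlds R-reachable from y in exactly 2 steps. Then □^2ψ holds at y, so the antecedent holds at x; validity forces ◇^1ψ at z, giving a w with zR^1w and yR^2w.
First-order correspondent: ∀x ∀y ∀z ((xR²y ∧ xR³z) → ∃w (yR²w ∧ zRw)).

∀x ∀y ∀z ((xR²y ∧ xR³z) → ∃w (yR²w ∧ zRw))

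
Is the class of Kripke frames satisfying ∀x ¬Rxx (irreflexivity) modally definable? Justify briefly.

If a class were modally definable it would be closed under surjective bounded morphisms (Goldblatt–Thomason).
The 2-cycle (worlds w0,w1 with w0→w1→w0) is irreflexive, and the map sending every world to a single reflexive point • is a surjective bounded morphism (forth: every edge maps to (•,•); back: every world has a successor). So any modal formula valid on the 2-cycle is also valid on the reflexive point, which is not irreflexive.
Hence irreflexivity is not modally definable.

No — not modally definable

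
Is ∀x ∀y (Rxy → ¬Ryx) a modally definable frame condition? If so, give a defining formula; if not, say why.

If a class were modally definable it would be closed under surjective bounded morphisms (Goldblatt–Thomason).
The 4-cycle (worlds s,t,u,v with s→t→u→v→s) is asymmetric. Mapping every world to a single reflexive point • is a surjective bounded morphism, and the reflexive point is not asymmetric (R•• but asymmetry requires ¬R••).
So no modal formula (or set of formulas) defines exactly the asymmetric frames.

Not modally definable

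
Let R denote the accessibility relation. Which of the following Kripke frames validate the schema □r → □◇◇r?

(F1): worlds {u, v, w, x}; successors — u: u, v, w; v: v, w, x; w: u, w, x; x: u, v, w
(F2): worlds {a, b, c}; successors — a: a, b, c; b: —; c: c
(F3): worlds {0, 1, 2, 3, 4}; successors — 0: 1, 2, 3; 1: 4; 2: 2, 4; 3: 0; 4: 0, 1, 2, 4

Frame correspondent (Sahlqvist): ∀x ∀z (xRz → ∃w (xRw ∧ zR²w)) — i.e. a generalized confluence (Geach) condition.
(F1): holds.
(F2): fails — aRb but no w with aRw and bR²w.
(F3): holds.

(F1), (F3)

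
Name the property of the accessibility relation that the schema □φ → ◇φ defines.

seriality

Suppose □φ→◇φ is valid. At any x set V(φ)=W. Then □φ at x, so ◇φ at x, so x has a successor.
The converse is a direct semantic check.
Frame condition: ∀x ∃y Rxy.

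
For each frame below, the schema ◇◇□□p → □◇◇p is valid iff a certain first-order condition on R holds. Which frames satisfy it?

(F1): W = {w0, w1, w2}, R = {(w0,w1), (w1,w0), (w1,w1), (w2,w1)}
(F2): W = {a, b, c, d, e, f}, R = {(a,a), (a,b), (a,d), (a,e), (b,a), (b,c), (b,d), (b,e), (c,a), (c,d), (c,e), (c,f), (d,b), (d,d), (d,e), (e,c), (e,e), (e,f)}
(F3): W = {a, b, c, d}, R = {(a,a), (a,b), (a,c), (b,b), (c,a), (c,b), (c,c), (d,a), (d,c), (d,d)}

Frame correspondent (Sahlqvist): ∀x ∀y ∀z ((xR²y ∧ xRz) → ∃w (yR²w ∧ zR²w)) — i.e. a generalized confluence (Geach) condition.
(F1): holds.
(F2): fails — aR²f, aRa but no w with fR²w and aR²w.
(F3): holds.
Valid on: (F1), (F3).

(F1), (F3)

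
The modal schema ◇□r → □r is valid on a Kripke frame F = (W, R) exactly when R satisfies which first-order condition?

Replacing r by ¬r and contraposing gives the equivalent schema ◇r → □◇r.
Suppose ◇r→□◇r is valid. Take Rxy, Rxz and set V(r)={y}. Then ◇r at x, so □◇r at x, so ◇r at z, so some w with Rzw has r; w=y, i.e. Rzy. By symmetry of the argument, Ryz.
Conversely, on a frame with the Euclidean property the schema holds at every world under every valuation.
Frame condition: ∀x ∀y ∀z (Rxy ∧ Rxz → Ryz).

the Euclidean property: ∀x ∀y ∀z (Rxy ∧ Rxz → Ryz)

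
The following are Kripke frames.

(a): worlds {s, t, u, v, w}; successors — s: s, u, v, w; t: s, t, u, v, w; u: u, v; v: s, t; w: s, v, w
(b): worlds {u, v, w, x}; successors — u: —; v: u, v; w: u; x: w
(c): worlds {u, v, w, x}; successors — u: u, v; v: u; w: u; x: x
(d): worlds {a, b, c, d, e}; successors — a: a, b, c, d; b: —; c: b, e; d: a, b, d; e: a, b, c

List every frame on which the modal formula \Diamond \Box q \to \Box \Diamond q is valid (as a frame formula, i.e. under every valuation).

(c)

Frame correspondent (Sahlqvist): \forall x \forall y \forall z (Rxy \wedge Rxz \to \exists w (Ryw \wedge Rzw)) — i.e. convergence.
(a): fails — Rsv and Rsu but v and u have no common successor.
(b): fails — Rvu and Rvu but u and u have no common successor.
(c): holds.
(d): fails — Rab and Rab but b and b have no common successor.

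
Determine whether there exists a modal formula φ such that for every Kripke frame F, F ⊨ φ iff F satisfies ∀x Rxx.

Yes, by □q → q

Yes: it is reflexivity, defined by the T schema □q → q.
Suppose □q→q is valid. At any x set V(q)={w : Rxw}. Then □q holds at x, so q holds at x, i.e. Rxx.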